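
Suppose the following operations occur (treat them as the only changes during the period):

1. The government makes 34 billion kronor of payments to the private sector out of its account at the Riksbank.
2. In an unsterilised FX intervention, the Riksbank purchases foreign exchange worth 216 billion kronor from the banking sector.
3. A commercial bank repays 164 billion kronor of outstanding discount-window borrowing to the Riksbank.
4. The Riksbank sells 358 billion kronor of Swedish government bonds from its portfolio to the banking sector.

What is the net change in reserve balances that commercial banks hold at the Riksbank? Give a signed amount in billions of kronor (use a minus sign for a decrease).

Government spending 34 billion kronor: government payments flow into bank reserve accounts → +34B.
FX purchase 216 billion kronor: the Riksbank pays by crediting reserve accounts → +216B.
Discount-window repayment 164 billion kronor: repayment is debited from reserves → −164B.
OMO sale (to banks) 358 billion kronor: the buying banks pay out of their reserve balances → −358B.
Net: 34 + 216 − 164 − 358 = -272 billion.

-272 billion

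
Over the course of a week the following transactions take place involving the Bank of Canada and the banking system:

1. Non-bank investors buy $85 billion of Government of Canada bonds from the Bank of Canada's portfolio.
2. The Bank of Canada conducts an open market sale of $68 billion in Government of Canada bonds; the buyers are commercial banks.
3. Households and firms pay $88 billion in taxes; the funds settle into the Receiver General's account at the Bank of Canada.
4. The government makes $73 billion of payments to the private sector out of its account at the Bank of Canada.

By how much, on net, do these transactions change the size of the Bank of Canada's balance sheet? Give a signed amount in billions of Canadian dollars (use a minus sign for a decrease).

-$153 billion

Asset sale (to non-banks) $85 billion: a Bank of Canada asset is shed → −$85B.
OMO sale (to banks) $68 billion: a Bank of Canada asset is shed → −$68B.
Government account inflow $88 billion: only the composition of liabilities changes → 0.
Government spending $73 billion: only the composition of liabilities changes → 0.
Net: −85 − 68 + 0 + 0 = -$153 billion.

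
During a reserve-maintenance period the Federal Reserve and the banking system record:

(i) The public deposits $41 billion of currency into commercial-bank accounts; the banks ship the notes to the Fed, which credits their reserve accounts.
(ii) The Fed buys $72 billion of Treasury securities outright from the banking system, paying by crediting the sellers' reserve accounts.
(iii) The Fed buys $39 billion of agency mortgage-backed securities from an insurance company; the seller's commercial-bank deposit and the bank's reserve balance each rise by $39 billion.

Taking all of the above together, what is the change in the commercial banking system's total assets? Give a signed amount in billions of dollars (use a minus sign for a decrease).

Fed balance sheet:
  Assets:      Securities +$111B
  Liabilities: Bank reserves +$152B, Currency in circulation −$41B
Commercial banking system:
  Assets:      Reserves at CB +$152B, Securities −$72B
  Liabilities: Checkable deposits +$80B
Change in total bank assets = +$80 billion.

+$80 billion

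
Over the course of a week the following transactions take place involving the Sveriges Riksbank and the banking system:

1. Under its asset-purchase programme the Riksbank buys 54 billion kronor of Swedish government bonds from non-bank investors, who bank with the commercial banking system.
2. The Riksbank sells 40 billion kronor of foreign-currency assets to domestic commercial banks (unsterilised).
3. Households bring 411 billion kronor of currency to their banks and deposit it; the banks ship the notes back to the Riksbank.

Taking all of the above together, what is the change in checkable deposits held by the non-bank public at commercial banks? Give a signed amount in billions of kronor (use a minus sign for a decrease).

+465 billion

Riksbank balance sheet:
  Assets:      Securities +54B, Foreign assets −40B
  Liabilities: Bank reserves +425B, Currency in circulation −411B
Commercial banking system:
  Assets:      Reserves at CB +425B, Foreign assets +40B
  Liabilities: Checkable deposits +465B
So the change in checkable deposits held by the non-bank public at commercial banks is +465 billion.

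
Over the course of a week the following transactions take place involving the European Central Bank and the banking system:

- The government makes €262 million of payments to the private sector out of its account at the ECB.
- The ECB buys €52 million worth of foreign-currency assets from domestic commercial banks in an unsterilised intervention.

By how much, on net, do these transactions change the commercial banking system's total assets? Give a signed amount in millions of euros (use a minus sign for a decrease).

ECB balance sheet:
  Assets:      Foreign assets +€52M
  Liabilities: Bank reserves +€314M, Government deposits −€262M
Commercial banking system:
  Assets:      Reserves at CB +€314M, Foreign assets −€52M
  Liabilities: Checkable deposits +€262M
Change in total bank assets = +€262 million.

+€262 million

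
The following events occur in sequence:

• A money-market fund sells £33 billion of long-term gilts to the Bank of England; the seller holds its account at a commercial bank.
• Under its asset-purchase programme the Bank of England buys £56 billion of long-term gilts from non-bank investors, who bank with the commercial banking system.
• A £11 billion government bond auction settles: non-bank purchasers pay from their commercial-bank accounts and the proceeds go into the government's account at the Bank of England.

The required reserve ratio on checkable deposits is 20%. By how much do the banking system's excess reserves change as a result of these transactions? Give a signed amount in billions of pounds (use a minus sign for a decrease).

+£62.4 billion

Asset purchase (from non-banks) £33 billion: reserves +£33B, deposits +£33B.
Asset purchase (from non-banks) £56 billion: reserves +£56B, deposits +£56B.
Government account inflow £11 billion: reserves −£11B, deposits −£11B.
Totals: Δreserves = +£78B, Δdeposits = +£78B.
Δrequired reserves = 20% × +£78B = +£15.6B.
Δexcess reserves = Δreserves − Δrequired = +£78B − (+£15.6B) = +£62.4 billion.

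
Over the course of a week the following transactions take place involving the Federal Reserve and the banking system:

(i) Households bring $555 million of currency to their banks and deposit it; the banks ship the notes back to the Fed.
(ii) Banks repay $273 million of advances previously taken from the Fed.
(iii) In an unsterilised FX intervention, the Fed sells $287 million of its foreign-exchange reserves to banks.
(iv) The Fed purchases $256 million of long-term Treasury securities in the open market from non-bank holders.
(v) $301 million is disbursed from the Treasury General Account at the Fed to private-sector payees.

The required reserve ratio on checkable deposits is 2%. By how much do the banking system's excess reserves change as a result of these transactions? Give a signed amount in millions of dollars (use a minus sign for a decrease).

Currency deposit $555 million: reserves +$555M, deposits +$555M.
Discount-window repayment $273 million: reserves −$273M, deposits 0.
FX sale $287 million: reserves −$287M, deposits 0.
Asset purchase (from non-banks) $256 million: reserves +$256M, deposits +$256M.
Government spending $301 million: reserves +$301M, deposits +$301M.
Totals: Δreserves = +$552M, Δdeposits = +$1112M.
Δrequired reserves = 2% × +$1112M = +$22.24M.
Δexcess reserves = Δreserves − Δrequired = +$552M − (+$22.24M) = +$529.76 million.

+$529.76 million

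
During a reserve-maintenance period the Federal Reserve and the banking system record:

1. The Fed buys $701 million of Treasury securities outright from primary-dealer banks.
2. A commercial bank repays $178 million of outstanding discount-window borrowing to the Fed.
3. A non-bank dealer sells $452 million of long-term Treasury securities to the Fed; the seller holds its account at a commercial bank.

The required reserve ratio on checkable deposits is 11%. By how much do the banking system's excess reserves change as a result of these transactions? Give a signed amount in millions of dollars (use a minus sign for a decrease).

+$925.28 million

OMO purchase (from banks) $701 million: reserves +$701M, deposits 0.
Discount-window repayment $178 million: reserves −$178M, deposits 0.
Asset purchase (from non-banks) $452 million: reserves +$452M, deposits +$452M.
Totals: Δreserves = +$975M, Δdeposits = +$452M.
Δrequired reserves = 11% × +$452M = +$49.72M.
Δexcess reserves = Δreserves − Δrequired = +$975M − (+$49.72M) = +$925.28 million.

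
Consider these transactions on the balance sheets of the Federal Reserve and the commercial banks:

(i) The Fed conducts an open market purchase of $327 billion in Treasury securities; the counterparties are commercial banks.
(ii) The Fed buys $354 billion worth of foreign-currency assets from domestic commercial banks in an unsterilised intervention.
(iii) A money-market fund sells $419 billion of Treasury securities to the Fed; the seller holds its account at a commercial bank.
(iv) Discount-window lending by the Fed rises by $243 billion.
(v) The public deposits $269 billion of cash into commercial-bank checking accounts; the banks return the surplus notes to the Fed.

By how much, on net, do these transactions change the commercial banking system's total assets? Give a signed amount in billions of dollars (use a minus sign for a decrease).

+$931 billion

Fed balance sheet:
  Assets:      Securities +$746B, Loans to banks +$243B, Foreign assets +$354B
  Liabilities: Bank reserves +$1612B, Currency in circulation −$269B
Commercial banking system:
  Assets:      Reserves at CB +$1612B, Securities −$327B, Foreign assets −$354B
  Liabilities: Checkable deposits +$688B, Borrowings from CB +$243B
Change in total bank assets = +$931 billion.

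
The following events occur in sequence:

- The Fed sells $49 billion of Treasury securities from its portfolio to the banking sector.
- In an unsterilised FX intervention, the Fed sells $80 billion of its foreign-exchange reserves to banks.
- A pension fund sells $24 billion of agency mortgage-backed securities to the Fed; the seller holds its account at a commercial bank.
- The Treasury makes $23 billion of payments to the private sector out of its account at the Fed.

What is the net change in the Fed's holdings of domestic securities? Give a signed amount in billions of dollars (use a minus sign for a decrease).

-$25 billion

Fed balance sheet:
  Assets:      Securities −$25B, Foreign assets −$80B
  Liabilities: Bank reserves −$82B, Government deposits −$23B
Commercial banking system:
  Assets:      Reserves at CB −$82B, Securities +$49B, Foreign assets +$80B
  Liabilities: Checkable deposits +$47B
So the change in the Fed's holdings of domestic securities is -$25 billion.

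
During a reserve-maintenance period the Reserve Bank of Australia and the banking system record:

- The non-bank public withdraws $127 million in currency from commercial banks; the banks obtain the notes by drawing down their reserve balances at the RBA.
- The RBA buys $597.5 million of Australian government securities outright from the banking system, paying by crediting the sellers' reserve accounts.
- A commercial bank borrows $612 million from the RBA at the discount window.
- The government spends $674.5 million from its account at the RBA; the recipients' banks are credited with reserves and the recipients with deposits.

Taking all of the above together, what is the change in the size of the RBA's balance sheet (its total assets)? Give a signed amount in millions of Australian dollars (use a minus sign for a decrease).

RBA balance sheet:
  Assets:      Securities +$597.5M, Loans to banks +$612M
  Liabilities: Bank reserves +$1757M, Currency in circulation +$127M, Government deposits −$674.5M
Change in total RBA assets = +$1209.5 million.

+$1209.5 million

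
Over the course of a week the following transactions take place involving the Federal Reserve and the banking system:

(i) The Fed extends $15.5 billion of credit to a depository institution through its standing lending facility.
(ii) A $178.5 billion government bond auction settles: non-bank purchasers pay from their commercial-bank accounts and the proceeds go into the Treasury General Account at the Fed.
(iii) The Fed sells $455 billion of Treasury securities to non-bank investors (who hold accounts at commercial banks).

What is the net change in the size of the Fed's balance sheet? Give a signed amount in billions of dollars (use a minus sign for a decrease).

-$439.5 billion

Fed balance sheet:
  Assets:      Securities −$455B, Loans to banks +$15.5B
  Liabilities: Bank reserves −$618B, Government deposits +$178.5B
Change in total Fed assets = -$439.5 billion.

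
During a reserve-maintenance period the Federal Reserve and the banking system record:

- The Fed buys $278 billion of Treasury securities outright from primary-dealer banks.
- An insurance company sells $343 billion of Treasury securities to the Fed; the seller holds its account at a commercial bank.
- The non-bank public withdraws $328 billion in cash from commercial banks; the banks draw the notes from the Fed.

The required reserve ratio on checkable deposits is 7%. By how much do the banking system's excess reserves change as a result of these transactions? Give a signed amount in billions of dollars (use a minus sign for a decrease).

OMO purchase (from banks) $278 billion: reserves +$278B, deposits 0.
Asset purchase (from non-banks) $343 billion: reserves +$343B, deposits +$343B.
Currency withdrawal $328 billion: reserves −$328B, deposits −$328B.
Totals: Δreserves = +$293B, Δdeposits = +$15B.
Δrequired reserves = 7% × +$15B = +$1.05B.
Δexcess reserves = Δreserves − Δrequired = +$293B − (+$1.05B) = +$291.95 billion.

+$291.95 billion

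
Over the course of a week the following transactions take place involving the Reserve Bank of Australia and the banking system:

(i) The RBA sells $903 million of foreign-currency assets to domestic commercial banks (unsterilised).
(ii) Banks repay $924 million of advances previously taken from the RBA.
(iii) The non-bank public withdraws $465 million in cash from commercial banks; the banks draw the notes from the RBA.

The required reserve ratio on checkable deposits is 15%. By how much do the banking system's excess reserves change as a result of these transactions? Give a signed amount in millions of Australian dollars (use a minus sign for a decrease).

-$2222.25 million

FX sale $903 million: reserves −$903M, deposits 0.
Discount-window repayment $924 million: reserves −$924M, deposits 0.
Currency withdrawal $465 million: reserves −$465M, deposits −$465M.
Totals: Δreserves = −$2292M, Δdeposits = −$465M.
Δrequired reserves = 15% × −$465M = −$69.75M.
Δexcess reserves = Δreserves − Δrequired = −$2292M − (−$69.75M) = -$2222.25 million.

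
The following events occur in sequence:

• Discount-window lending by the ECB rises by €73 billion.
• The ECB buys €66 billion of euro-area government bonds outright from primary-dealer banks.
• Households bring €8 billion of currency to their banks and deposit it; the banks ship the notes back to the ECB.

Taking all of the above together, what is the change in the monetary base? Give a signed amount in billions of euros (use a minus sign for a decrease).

+€139 billion

Discount-window loan €73 billion: ECB balance sheet expands → +€73B.
OMO purchase (from banks) €66 billion: ECB balance sheet expands → +€66B.
Currency deposit €8 billion: just a shift between currency and reserves — both are base money → 0.
Net: 73 + 66 + 0 = +€139 billion.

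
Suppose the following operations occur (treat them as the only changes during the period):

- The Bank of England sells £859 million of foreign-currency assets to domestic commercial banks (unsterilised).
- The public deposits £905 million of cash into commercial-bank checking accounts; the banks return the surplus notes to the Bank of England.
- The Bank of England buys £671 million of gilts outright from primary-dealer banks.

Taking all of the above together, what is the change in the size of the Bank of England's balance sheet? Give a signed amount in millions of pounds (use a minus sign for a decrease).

Bank of England balance sheet:
  Assets:      Securities +£671M, Foreign assets −£859M
  Liabilities: Bank reserves +£717M, Currency in circulation −£905M
Change in total Bank of England assets = -£188 million.

-£188 million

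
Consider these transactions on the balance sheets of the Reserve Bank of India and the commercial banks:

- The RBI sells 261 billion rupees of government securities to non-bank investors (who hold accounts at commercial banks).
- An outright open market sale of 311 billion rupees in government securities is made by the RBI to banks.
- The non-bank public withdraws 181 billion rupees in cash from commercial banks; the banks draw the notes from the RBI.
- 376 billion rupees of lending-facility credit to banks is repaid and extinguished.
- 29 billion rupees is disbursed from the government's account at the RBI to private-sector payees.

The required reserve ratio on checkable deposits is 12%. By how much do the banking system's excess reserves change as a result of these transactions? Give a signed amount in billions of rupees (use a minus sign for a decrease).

-1050.44 billion

Asset sale (to non-banks) 261 billion rupees: reserves −261B, deposits −261B.
OMO sale (to banks) 311 billion rupees: reserves −311B, deposits 0.
Currency withdrawal 181 billion rupees: reserves −181B, deposits −181B.
Discount-window repayment 376 billion rupees: reserves −376B, deposits 0.
Government spending 29 billion rupees: reserves +29B, deposits +29B.
Totals: Δreserves = −1100B, Δdeposits = −413B.
Δrequired reserves = 12% × −413B = −49.56B.
Δexcess reserves = Δreserves − Δrequired = −1100B − (−49.56B) = -1050.44 billion.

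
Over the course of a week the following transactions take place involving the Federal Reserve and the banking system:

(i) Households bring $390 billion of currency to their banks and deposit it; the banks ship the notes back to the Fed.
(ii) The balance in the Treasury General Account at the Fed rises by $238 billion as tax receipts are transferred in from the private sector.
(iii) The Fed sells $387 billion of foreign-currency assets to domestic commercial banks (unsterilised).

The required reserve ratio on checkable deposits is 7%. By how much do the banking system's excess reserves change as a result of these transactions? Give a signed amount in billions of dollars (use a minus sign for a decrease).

Currency deposit $390 billion: reserves +$390B, deposits +$390B.
Government account inflow $238 billion: reserves −$238B, deposits −$238B.
FX sale $387 billion: reserves −$387B, deposits 0.
Totals: Δreserves = −$235B, Δdeposits = +$152B.
Δrequired reserves = 7% × +$152B = +$10.64B.
Δexcess reserves = Δreserves − Δrequired = −$235B − (+$10.64B) = -$245.64 billion.

-$245.64 billion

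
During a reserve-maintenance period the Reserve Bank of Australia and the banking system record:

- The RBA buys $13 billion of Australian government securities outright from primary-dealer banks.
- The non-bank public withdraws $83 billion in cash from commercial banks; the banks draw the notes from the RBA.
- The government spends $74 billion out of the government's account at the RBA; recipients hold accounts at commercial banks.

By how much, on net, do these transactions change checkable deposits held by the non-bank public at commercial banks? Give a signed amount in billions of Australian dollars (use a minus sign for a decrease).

-$9 billion

RBA balance sheet:
  Assets:      Securities +$13B
  Liabilities: Bank reserves +$4B, Currency in circulation +$83B, Government deposits −$74B
Commercial banking system:
  Assets:      Reserves at CB +$4B, Securities −$13B
  Liabilities: Checkable deposits −$9B
So the change in checkable deposits held by the non-bank public at commercial banks is -$9 billion.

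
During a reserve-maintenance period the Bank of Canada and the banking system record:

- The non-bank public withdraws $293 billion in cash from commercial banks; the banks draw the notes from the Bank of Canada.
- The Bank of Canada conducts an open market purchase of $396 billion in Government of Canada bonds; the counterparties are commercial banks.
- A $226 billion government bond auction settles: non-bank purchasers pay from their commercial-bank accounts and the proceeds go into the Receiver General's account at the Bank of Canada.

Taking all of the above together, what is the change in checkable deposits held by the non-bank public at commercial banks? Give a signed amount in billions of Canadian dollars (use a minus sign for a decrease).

Currency withdrawal $293 billion: non-bank counterparties' bank balances fall → −$293B.
OMO purchase (from banks) $396 billion: the counterparty is a bank, so public deposits are unchanged → 0.
Government account inflow $226 billion: non-bank counterparties' bank balances fall → −$226B.
Net: −293 + 0 − 226 = -$519 billion.

-$519 billion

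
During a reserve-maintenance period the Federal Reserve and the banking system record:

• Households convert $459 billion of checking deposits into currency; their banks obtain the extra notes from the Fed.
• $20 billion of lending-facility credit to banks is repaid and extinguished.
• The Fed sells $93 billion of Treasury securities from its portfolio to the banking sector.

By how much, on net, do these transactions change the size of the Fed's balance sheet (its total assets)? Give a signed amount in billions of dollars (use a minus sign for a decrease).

-$113 billion

Fed balance sheet:
  Assets:      Securities −$93B, Loans to banks −$20B
  Liabilities: Bank reserves −$572B, Currency in circulation +$459B
Change in total Fed assets = -$113 billion.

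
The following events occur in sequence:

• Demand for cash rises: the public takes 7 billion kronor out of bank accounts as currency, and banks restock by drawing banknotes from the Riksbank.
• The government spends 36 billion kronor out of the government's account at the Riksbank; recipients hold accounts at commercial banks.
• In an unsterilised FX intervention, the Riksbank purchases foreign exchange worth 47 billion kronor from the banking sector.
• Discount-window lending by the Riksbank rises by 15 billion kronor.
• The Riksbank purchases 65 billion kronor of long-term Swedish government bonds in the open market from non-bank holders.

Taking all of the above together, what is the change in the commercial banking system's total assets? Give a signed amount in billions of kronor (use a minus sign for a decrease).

+109 billion

Currency withdrawal 7 billion kronor: bank balance sheets shrink → −7B.
Government spending 36 billion kronor: bank balance sheets expand → +36B.
FX purchase 47 billion kronor: just an asset swap on bank balance sheets → 0.
Discount-window loan 15 billion kronor: bank balance sheets expand → +15B.
Asset purchase (from non-banks) 65 billion kronor: bank balance sheets expand → +65B.
Net: −7 + 36 + 0 + 15 + 65 = +109 billion.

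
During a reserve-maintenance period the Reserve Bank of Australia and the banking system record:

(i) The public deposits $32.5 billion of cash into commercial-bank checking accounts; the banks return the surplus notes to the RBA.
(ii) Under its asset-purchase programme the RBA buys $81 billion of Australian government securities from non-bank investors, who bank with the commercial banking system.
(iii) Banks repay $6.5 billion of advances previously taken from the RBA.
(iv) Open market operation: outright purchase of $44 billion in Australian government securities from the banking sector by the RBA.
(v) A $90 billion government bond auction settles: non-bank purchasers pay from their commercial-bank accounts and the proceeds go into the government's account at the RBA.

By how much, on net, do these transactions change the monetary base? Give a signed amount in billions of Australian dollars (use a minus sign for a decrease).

+$28.5 billion

Currency deposit $32.5 billion: just a shift between currency and reserves — both are base money → 0.
Asset purchase (from non-banks) $81 billion: RBA balance sheet expands → +$81B.
Discount-window repayment $6.5 billion: RBA balance sheet contracts → −$6.5B.
OMO purchase (from banks) $44 billion: RBA balance sheet expands → +$44B.
Government account inflow $90 billion: reserves shift to a non-base liability → −$90B.
Net: 0 + 81 − 6.5 + 44 − 90 = +$28.5 billion.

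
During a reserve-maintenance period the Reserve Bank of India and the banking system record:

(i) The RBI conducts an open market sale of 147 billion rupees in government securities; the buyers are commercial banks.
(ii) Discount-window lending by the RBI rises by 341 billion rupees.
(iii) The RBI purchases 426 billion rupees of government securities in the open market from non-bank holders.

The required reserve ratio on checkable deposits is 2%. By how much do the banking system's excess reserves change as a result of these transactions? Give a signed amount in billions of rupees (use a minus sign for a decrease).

+611.48 billion

OMO sale (to banks) 147 billion rupees: reserves −147B, deposits 0.
Discount-window loan 341 billion rupees: reserves +341B, deposits 0.
Asset purchase (from non-banks) 426 billion rupees: reserves +426B, deposits +426B.
Totals: Δreserves = +620B, Δdeposits = +426B.
Δrequired reserves = 2% × +426B = +8.52B.
Δexcess reserves = Δreserves − Δrequired = +620B − (+8.52B) = +611.48 billion.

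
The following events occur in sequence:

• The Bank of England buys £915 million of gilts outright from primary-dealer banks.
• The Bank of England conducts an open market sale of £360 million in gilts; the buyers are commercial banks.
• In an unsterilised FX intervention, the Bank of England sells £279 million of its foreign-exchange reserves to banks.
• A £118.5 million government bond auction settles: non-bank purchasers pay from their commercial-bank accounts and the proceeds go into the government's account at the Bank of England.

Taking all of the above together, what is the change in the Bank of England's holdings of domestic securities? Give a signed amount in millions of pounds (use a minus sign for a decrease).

Bank of England balance sheet:
  Assets:      Securities +£555M, Foreign assets −£279M
  Liabilities: Bank reserves +£157.5M, Government deposits +£118.5M
So the change in the Bank of England's holdings of domestic securities is +£555 million.

+£555 million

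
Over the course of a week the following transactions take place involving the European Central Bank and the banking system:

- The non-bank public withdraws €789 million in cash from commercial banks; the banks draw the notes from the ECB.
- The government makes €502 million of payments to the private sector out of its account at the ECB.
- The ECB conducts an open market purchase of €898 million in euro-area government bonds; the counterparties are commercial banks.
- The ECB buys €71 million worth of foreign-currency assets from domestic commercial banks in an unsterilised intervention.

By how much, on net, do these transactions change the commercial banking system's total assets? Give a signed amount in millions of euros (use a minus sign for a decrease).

-€287 million

Currency withdrawal €789 million: bank balance sheets shrink → −€789M.
Government spending €502 million: bank balance sheets expand → +€502M.
OMO purchase (from banks) €898 million: just an asset swap on bank balance sheets → 0.
FX purchase €71 million: just an asset swap on bank balance sheets → 0.
Net: −789 + 502 + 0 + 0 = -€287 million.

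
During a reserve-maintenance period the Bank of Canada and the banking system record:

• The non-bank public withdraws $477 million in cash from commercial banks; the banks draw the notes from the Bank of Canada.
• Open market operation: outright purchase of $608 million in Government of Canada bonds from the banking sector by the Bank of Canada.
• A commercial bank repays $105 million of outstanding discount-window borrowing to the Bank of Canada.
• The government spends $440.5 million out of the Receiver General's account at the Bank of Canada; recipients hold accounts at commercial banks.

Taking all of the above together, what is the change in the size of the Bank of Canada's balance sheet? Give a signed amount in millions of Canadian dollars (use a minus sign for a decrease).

Bank of Canada balance sheet:
  Assets:      Securities +$608M, Loans to banks −$105M
  Liabilities: Bank reserves +$466.5M, Currency in circulation +$477M, Government deposits −$440.5M
Change in total Bank of Canada assets = +$503 million.

+$503 million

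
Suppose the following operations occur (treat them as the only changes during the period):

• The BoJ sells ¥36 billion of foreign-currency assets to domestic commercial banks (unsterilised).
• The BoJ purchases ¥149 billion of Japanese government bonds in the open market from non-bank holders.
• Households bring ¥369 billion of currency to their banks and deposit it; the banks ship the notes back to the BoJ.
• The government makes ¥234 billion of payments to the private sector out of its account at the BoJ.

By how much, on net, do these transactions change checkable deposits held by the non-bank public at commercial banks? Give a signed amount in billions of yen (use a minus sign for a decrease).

+¥752 billion

BoJ balance sheet:
  Assets:      Securities +¥149B, Foreign assets −¥36B
  Liabilities: Bank reserves +¥716B, Currency in circulation −¥369B, Government deposits −¥234B
Commercial banking system:
  Assets:      Reserves at CB +¥716B, Foreign assets +¥36B
  Liabilities: Checkable deposits +¥752B
So the change in checkable deposits held by the non-bank public at commercial banks is +¥752 billion.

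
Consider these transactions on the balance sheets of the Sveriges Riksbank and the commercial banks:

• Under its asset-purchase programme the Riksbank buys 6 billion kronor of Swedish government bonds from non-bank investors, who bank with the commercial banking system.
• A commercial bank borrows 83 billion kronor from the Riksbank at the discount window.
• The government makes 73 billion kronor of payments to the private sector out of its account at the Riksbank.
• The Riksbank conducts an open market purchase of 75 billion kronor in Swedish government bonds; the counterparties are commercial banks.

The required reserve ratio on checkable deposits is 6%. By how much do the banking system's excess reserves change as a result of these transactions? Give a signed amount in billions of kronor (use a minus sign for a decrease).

+232.26 billion

Asset purchase (from non-banks) 6 billion kronor: reserves +6B, deposits +6B.
Discount-window loan 83 billion kronor: reserves +83B, deposits 0.
Government spending 73 billion kronor: reserves +73B, deposits +73B.
OMO purchase (from banks) 75 billion kronor: reserves +75B, deposits 0.
Totals: Δreserves = +237B, Δdeposits = +79B.
Δrequired reserves = 6% × +79B = +4.74B.
Δexcess reserves = Δreserves − Δrequired = +237B − (+4.74B) = +232.26 billion.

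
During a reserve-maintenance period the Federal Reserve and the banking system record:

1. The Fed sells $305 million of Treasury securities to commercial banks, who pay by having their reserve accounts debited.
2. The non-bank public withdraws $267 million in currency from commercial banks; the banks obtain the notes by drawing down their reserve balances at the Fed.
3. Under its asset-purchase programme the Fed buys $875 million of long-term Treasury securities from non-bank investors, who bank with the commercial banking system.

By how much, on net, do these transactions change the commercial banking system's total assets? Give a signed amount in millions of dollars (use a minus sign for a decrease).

OMO sale (to banks) $305 million: just an asset swap on bank balance sheets → 0.
Currency withdrawal $267 million: bank balance sheets shrink → −$267M.
Asset purchase (from non-banks) $875 million: bank balance sheets expand → +$875M.
Net: 0 − 267 + 875 = +$608 million.

+$608 million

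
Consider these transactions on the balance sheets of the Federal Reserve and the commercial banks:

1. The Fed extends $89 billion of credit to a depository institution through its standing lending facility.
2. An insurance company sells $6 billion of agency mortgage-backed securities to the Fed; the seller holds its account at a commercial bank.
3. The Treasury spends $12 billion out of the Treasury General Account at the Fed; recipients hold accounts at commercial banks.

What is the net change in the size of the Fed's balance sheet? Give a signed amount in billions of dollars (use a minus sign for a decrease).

Discount-window loan $89 billion: a Fed asset is acquired → +$89B.
Asset purchase (from non-banks) $6 billion: a Fed asset is acquired → +$6B.
Government spending $12 billion: only the composition of liabilities changes → 0.
Net: 89 + 6 + 0 = +$95 billion.

+$95 billion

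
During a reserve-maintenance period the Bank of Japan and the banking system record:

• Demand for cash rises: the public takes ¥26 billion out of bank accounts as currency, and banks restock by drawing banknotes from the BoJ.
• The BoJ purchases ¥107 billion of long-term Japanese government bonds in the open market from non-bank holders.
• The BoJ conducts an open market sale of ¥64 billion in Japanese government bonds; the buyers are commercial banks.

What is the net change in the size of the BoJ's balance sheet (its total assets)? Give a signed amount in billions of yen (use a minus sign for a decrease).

BoJ balance sheet:
  Assets:      Securities +¥43B
  Liabilities: Bank reserves +¥17B, Currency in circulation +¥26B
Change in total BoJ assets = +¥43 billion.

+¥43 billion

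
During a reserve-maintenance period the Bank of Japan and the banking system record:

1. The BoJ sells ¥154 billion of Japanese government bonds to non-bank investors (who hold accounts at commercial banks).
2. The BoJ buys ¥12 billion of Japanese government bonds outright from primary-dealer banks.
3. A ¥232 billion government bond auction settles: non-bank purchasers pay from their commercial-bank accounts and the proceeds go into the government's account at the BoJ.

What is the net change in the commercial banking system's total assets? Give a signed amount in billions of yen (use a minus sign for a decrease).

BoJ balance sheet:
  Assets:      Securities −¥142B
  Liabilities: Bank reserves −¥374B, Government deposits +¥232B
Commercial banking system:
  Assets:      Reserves at CB −¥374B, Securities −¥12B
  Liabilities: Checkable deposits −¥386B
Change in total bank assets = -¥386 billion.

-¥386 billion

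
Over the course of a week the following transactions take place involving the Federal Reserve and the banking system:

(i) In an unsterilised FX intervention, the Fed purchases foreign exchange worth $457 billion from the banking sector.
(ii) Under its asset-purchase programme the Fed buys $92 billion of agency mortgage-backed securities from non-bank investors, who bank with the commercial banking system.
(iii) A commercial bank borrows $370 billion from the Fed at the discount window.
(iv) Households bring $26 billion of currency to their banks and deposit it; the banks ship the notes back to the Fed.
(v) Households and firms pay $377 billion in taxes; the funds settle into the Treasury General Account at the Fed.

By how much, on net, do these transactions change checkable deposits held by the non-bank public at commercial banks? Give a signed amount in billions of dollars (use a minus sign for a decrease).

FX purchase $457 billion: the counterparty is a bank, so public deposits are unchanged → 0.
Asset purchase (from non-banks) $92 billion: non-bank counterparties' bank balances rise → +$92B.
Discount-window loan $370 billion: the counterparty is a bank, so public deposits are unchanged → 0.
Currency deposit $26 billion: non-bank counterparties' bank balances rise → +$26B.
Government account inflow $377 billion: non-bank counterparties' bank balances fall → −$377B.
Net: 0 + 92 + 0 + 26 − 377 = -$259 billion.

-$259 billion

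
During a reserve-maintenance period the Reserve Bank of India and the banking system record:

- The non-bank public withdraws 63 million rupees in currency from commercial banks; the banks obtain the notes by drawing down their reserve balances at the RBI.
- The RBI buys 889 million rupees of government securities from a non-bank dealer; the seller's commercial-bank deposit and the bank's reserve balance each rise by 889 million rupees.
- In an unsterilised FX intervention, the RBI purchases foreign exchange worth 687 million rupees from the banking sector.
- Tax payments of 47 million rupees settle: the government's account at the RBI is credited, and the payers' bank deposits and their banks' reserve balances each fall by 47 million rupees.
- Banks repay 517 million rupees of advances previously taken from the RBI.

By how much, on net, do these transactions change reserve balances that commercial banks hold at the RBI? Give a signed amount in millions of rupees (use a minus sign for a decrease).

RBI balance sheet:
  Assets:      Securities +889M, Loans to banks −517M, Foreign assets +687M
  Liabilities: Bank reserves +949M, Currency in circulation +63M, Government deposits +47M
Commercial banking system:
  Assets:      Reserves at CB +949M, Foreign assets −687M
  Liabilities: Checkable deposits +779M, Borrowings from CB −517M
So the change in reserve balances that commercial banks hold at the RBI is +949 million.

+949 million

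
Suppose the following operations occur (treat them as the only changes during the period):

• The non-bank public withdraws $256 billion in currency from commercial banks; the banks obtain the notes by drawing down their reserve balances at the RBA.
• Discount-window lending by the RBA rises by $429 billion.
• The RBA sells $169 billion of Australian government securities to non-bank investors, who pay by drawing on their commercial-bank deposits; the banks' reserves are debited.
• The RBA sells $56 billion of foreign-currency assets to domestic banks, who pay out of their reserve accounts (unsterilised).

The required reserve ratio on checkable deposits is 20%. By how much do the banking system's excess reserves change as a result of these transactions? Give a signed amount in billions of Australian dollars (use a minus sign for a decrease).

+$33 billion

Currency withdrawal $256 billion: reserves −$256B, deposits −$256B.
Discount-window loan $429 billion: reserves +$429B, deposits 0.
Asset sale (to non-banks) $169 billion: reserves −$169B, deposits −$169B.
FX sale $56 billion: reserves −$56B, deposits 0.
Totals: Δreserves = −$52B, Δdeposits = −$425B.
Δrequired reserves = 20% × −$425B = −$85B.
Δexcess reserves = Δreserves − Δrequired = −$52B − (−$85B) = +$33 billion.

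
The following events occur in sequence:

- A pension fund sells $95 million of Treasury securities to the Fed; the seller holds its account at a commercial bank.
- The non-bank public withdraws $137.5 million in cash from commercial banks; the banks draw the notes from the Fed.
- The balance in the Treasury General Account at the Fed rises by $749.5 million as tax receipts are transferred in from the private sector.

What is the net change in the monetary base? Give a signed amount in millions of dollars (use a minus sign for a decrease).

Fed balance sheet:
  Assets:      Securities +$95M
  Liabilities: Bank reserves −$792M, Currency in circulation +$137.5M, Government deposits +$749.5M
Commercial banking system:
  Assets:      Reserves at CB −$792M
  Liabilities: Checkable deposits −$792M
Monetary base = currency + reserves: +$137.5M + (−$792M) = -$654.5 million.

-$654.5 million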